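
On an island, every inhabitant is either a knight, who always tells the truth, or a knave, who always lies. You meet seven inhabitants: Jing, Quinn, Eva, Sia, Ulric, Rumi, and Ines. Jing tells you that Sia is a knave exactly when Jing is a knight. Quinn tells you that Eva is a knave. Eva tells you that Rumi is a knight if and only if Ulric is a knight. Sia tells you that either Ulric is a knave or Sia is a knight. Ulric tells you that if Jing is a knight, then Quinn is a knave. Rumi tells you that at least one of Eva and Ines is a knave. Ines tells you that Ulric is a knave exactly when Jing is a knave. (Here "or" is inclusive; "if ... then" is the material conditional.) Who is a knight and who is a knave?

Knights: Eva, Ulric, and Rumi. Knaves: Jing, Quinn, Sia, and Ines.

As a knave, Jing's statement "Sia is a knave exactly when Jing is a knight" should be False; it is.
Quinn is a knave, so "Eva is a knave" must be False — and it is.
Since Eva is a knight, "Rumi is a knight if and only if Ulric is a knight" needs to be true, which holds.
Sia is a knave, and the claim "either Ulric is a knave or Sia is a knight" is indeed False.
Ulric is a knight, and the claim "if Jing is a knight, then Quinn is a knave" is indeed true.
Rumi is a knight, and the claim "at least one of Eva and Ines is a knave" is indeed true.
Ines is a knave, so "Ulric is a knave exactly when Jing is a knave" must be False — and it is.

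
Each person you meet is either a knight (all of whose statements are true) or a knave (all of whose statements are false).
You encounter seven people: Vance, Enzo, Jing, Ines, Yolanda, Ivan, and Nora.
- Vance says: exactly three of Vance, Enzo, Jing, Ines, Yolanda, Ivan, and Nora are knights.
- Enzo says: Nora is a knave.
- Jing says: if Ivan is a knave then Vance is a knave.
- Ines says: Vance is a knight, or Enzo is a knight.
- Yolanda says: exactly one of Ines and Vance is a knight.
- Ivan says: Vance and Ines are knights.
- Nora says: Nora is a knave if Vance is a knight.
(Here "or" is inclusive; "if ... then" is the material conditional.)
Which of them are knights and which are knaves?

Vance is a knave, so "exactly three of Vance, Enzo, Jing, Ines, Yolanda, Ivan, and Nora are knights" must be False — and it is.
Enzo (knave): "Nora is a knave" — False. ✓
Jing is a knight, and the claim "if Ivan is a knave then Vance is a knave" is indeed true.
Ines is a knave, and the claim "Vance is a knight, or Enzo is a knight" is indeed False.
Yolanda (knave): "exactly one of Ines and Vance is a knight" — False. ✓
Ivan (knave): "Vance and Ines are knights" — False. ✓
As a knight, Nora's statement "Nora is a knave if Vance is a knight" should be true; it is.

Vance is a knave, Enzo is a knave, Jing is a knight, Ines is a knave, Yolanda is a knave, Ivan is a knave, and Nora is a knight.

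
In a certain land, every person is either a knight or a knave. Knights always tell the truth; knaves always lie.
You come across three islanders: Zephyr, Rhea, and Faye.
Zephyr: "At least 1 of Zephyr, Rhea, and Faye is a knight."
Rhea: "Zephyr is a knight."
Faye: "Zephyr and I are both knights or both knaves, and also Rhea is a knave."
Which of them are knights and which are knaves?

Zephyr is a knight, Rhea is a knight, and Faye is a knave.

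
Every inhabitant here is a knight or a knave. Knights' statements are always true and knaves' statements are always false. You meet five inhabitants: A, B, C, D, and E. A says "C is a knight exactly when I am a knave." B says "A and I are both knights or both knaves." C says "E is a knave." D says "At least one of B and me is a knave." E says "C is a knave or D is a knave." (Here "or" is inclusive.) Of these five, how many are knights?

3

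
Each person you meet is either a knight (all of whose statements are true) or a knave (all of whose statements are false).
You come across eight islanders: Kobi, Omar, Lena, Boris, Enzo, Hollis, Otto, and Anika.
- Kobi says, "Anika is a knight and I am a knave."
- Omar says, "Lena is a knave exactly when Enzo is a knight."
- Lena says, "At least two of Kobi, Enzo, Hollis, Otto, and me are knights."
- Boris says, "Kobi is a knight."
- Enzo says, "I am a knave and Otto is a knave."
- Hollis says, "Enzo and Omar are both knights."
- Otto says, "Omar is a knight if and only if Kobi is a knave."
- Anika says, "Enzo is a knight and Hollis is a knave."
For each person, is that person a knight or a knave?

Kobi is a knave, Omar is a knight, Lena is a knight, Boris is a knave, Enzo is a knave, Hollis is a knave, Otto is a knight, and Anika is a knave.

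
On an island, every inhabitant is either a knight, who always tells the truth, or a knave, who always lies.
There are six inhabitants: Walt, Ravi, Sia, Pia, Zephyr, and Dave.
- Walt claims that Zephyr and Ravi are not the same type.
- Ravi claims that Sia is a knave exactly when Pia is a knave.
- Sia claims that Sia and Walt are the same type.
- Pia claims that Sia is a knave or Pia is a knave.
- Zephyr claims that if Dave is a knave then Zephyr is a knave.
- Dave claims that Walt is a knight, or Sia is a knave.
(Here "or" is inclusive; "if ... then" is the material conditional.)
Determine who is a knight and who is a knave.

Walt is a knight, Ravi is a knave, Sia is a knave, Pia is a knight, Zephyr is a knight, and Dave is a knight.

Walt (knight): "Zephyr and Ravi are not the same type" — true. ✓
As a knave, Ravi's statement "Sia is a knave exactly when Pia is a knave" should be false; it is.
Sia is a knave, so "Sia and Walt are the same type" must be false — and it is.
Pia is a knight, so "Sia is a knave or Pia is a knave" must be true — and it is.
Zephyr (knight): "if Dave is a knave then Zephyr is a knave" — true. ✓
Dave is a knight, so "Walt is a knight, or Sia is a knave" must be true — and it is.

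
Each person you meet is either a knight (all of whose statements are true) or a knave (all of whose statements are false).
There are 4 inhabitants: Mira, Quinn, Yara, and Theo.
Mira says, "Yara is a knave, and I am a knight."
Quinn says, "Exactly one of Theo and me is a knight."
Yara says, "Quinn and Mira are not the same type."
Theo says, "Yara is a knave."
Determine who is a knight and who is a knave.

Mira is a knave, Quinn is a knight, Yara is a knight, and Theo is a knave.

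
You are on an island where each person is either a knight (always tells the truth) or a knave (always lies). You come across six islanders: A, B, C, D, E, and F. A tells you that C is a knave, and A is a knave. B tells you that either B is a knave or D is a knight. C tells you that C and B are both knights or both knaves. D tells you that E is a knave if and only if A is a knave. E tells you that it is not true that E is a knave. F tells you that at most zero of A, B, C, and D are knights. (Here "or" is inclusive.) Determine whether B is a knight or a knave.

B is a knight.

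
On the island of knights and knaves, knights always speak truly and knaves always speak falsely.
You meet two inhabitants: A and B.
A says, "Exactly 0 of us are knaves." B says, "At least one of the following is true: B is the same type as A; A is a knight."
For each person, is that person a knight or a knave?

A is a knight, so "exactly 0 of us are knaves" must be true — and it is.
B is a knight; "at least one of the following is true: B is the same type as A; A is a knight" is true, as required.

A is a knight and B is a knight.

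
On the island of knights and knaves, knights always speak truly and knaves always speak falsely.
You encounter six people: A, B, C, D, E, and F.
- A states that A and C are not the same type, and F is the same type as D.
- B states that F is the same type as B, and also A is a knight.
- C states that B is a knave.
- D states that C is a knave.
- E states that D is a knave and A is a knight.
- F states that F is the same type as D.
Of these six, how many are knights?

4

The unique consistent assignment is A=knight, B=knight, C=knave, D=knight, E=knave, F=knight.
That has 4 knights.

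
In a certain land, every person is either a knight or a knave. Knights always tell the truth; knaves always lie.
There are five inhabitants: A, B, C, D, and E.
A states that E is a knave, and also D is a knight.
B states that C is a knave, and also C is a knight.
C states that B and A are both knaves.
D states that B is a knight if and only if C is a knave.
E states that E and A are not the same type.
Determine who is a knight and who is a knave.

A is a knave, B is a knave, C is a knight, D is a knight, and E is a knight.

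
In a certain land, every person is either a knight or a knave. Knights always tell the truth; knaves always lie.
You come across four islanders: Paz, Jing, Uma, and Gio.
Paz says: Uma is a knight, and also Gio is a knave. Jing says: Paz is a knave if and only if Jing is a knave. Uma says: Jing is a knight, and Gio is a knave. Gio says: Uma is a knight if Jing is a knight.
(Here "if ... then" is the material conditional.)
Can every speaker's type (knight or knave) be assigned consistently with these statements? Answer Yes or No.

Checking all 16 assignments, each has at least one speaker whose statement's truth value contradicts their type.

No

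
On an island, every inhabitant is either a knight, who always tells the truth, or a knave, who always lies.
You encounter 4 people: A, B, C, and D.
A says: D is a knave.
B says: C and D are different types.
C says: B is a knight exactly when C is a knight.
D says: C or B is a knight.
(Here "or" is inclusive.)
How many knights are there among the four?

2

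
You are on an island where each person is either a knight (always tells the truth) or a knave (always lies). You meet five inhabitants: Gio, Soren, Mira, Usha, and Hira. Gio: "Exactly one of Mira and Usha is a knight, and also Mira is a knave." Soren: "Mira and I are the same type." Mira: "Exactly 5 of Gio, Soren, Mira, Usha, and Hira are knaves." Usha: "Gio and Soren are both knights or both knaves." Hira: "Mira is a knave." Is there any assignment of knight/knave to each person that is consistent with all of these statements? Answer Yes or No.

No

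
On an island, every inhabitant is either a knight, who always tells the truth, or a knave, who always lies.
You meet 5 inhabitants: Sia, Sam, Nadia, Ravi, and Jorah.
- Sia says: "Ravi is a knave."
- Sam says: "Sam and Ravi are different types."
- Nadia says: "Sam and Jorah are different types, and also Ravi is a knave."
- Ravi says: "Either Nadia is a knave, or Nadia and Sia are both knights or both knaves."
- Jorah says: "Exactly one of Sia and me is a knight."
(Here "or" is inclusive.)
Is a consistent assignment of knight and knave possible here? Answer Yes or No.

No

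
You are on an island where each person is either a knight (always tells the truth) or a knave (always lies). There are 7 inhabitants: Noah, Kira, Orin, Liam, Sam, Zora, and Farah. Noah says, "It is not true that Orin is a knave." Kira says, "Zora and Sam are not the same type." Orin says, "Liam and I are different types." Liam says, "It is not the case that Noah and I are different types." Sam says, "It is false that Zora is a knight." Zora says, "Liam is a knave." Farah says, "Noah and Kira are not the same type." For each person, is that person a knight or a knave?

As a knight, Noah's statement "it is not true that Orin is a knave" should be true; it is.
Since Kira is a knight, "Zora and Sam are not the same type" needs to be true, which holds.
As a knight, Orin's statement "Liam and I are different types" should be true; it is.
Liam is a knave; "it is not the case that Noah and I are different types" is false, as required.
As a knave, Sam's statement "it is false that Zora is a knight" should be false; it is.
Zora is a knight, so "Liam is a knave" must be true — and it is.
Since Farah is a knave, "Noah and Kira are not the same type" needs to be false, which holds.

Noah is a knight, Kira is a knight, Orin is a knight, Liam is a knave, Sam is a knave, Zora is a knight, and Farah is a knave.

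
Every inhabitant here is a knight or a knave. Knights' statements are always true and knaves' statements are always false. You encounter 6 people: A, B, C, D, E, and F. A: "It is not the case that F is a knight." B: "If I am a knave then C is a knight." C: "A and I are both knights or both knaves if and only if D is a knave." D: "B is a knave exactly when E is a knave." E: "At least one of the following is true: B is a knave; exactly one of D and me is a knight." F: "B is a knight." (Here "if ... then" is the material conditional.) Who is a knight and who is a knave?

Since A is a knight, "it is not the case that F is a knight" needs to be True, which holds.
B is a knave, so "if I am a knave then C is a knight" must be False — and it is.
As a knave, C's statement "A and I are both knights or both knaves if and only if D is a knave" should be False; it is.
D is a knave, and the claim "B is a knave exactly when E is a knave" is indeed False.
As a knight, E's statement "at least one of the following is true: B is a knave; exactly one of D and me is a knight" should be True; it is.
F is a knave, so "B is a knight" must be False — and it is.

A is a knight, B is a knave, C is a knave, D is a knave, E is a knight, and F is a knave.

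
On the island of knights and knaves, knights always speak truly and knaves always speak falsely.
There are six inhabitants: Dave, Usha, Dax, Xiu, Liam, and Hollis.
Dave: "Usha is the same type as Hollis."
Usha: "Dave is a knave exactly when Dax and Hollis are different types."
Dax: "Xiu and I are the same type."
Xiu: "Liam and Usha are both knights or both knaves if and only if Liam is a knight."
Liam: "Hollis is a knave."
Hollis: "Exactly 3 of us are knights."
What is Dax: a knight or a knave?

Dax is a knight.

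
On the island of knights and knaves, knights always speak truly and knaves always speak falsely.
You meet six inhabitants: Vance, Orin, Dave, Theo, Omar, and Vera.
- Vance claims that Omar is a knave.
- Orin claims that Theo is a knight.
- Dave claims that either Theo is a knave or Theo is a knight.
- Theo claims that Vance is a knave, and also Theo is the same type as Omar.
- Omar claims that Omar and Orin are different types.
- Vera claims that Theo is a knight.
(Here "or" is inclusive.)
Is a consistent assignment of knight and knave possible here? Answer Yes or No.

Yes

One consistent assignment: Vance=knight, Orin=knave, Dave=knight, Theo=knave, Omar=knave, Vera=knave.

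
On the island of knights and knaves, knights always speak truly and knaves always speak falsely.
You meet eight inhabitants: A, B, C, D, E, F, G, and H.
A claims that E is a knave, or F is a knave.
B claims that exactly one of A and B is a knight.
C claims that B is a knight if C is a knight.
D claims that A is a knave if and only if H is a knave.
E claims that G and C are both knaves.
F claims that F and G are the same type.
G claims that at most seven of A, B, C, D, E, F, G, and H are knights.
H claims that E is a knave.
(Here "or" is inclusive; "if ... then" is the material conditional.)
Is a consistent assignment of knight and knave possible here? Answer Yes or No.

No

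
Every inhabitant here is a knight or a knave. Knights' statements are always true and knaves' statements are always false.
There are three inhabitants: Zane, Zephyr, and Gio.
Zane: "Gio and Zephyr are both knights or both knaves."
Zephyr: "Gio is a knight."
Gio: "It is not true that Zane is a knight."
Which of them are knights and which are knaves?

Knights: Zane. Knaves: Zephyr and Gio.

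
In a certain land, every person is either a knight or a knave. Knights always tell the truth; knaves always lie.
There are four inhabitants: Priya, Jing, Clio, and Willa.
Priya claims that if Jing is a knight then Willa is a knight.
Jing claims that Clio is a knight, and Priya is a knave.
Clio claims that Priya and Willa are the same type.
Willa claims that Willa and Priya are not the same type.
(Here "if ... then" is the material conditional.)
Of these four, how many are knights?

2

The unique consistent assignment is Priya=knave, Jing=knight, Clio=knight, Willa=knave.
That has 2 knights.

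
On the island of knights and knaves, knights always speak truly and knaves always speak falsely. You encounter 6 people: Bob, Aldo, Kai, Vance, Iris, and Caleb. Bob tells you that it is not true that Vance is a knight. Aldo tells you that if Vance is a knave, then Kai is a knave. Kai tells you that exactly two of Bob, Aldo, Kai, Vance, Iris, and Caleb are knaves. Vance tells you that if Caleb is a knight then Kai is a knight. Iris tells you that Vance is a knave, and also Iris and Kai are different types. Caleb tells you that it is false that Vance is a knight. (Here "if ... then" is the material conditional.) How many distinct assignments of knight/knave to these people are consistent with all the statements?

2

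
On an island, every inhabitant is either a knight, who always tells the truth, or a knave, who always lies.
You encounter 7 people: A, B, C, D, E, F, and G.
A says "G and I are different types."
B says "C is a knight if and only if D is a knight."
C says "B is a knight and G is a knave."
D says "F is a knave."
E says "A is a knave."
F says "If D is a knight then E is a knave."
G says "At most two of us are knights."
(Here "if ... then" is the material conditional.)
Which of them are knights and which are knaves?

A is a knave, B is a knight, C is a knight, D is a knight, E is a knight, F is a knave, and G is a knave.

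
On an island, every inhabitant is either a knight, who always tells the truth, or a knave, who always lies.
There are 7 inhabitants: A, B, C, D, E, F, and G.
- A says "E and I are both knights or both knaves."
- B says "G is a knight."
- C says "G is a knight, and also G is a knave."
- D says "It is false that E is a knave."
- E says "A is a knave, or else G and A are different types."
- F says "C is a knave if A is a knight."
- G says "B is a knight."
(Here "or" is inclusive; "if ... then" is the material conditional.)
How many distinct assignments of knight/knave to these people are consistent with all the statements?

3

Consistent assignments:
  A=knight, B=knave, C=knave, D=knight, E=knight, F=knight, G=knave
  A=knave, B=knight, C=knave, D=knight, E=knight, F=knight, G=knight
  A=knave, B=knave, C=knave, D=knight, E=knight, F=knight, G=knave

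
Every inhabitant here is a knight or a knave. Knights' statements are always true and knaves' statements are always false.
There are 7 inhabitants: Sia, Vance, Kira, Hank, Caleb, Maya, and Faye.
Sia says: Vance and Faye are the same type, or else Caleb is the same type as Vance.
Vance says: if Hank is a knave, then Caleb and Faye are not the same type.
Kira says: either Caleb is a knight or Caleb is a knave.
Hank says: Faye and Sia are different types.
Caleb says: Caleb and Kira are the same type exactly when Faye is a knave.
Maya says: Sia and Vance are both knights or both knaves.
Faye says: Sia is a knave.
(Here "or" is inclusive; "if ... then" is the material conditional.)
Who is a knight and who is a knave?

Sia is a knight, Vance is a knight, Kira is a knight, Hank is a knight, Caleb is a knight, Maya is a knight, and Faye is a knave.

Sia is a knight, and the claim "Vance and Faye are the same type, or else Caleb is the same type as Vance" is indeed true.
Since Vance is a knight, "if Hank is a knave, then Caleb and Faye are not the same type" needs to be true, which holds.
Kira is a knight, and the claim "either Caleb is a knight or Caleb is a knave" is indeed true.
Hank is a knight, so "Faye and Sia are different types" must be true — and it is.
Caleb is a knight, so "Caleb and Kira are the same type exactly when Faye is a knave" must be true — and it is.
Maya is a knight, so "Sia and Vance are both knights or both knaves" must be true — and it is.
Faye is a knave, and the claim "Sia is a knave" is indeed false.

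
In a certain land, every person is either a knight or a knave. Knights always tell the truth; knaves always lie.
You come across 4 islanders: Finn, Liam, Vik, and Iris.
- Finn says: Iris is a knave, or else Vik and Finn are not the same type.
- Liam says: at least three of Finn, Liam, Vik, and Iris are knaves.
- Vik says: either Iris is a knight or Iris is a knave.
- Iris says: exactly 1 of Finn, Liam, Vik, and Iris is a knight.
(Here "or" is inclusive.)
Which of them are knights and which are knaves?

Finn is a knight, Liam is a knave, Vik is a knight, and Iris is a knave.

Suppose Finn is a knave. Then Finn's statement "Iris is a knave, or else Vik and Finn are not the same type" would have to be false. Checking the 8 ways to assign the others, none is consistent with every speaker.
(For instance, with Liam=knave, Vik=knight, Iris=knave, Finn's claim "Iris is a knave, or else Vik and Finn are not the same type" comes out true where it would need to be false.)
So Finn must be a knight, making "Iris is a knave, or else Vik and Finn are not the same type" true. Taking Finn=knight, Liam=knave, Vik=knight, Iris=knave, each remaining statement checks out:
  Liam (knave): "at least three of Finn, Liam, Vik, and Iris are knaves" — false. ✓
  Vik (knight): "either Iris is a knight or Iris is a knave" — true. ✓
  Iris (knave): "exactly 1 of Finn, Liam, Vik, and Iris is a knight" — false. ✓
This is the unique consistent assignment.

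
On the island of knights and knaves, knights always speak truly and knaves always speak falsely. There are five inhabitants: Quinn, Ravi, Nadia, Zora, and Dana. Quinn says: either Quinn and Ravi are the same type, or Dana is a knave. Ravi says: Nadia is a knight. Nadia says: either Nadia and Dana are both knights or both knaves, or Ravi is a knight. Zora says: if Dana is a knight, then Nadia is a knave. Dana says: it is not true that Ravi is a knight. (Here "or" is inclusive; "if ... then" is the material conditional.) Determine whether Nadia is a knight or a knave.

Nadia is a knight.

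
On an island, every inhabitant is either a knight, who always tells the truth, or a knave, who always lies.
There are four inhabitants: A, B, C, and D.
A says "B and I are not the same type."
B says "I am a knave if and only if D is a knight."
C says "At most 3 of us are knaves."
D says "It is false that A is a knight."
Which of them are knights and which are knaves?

Knights: A and C. Knaves: B and D.

A (knight): "B and I are not the same type" — True. ✓
Since B is a knave, "I am a knave if and only if D is a knight" needs to be False, which holds.
Since C is a knight, "at most 3 of us are knaves" needs to be True, which holds.
D (knave): "it is false that A is a knight" — False. ✓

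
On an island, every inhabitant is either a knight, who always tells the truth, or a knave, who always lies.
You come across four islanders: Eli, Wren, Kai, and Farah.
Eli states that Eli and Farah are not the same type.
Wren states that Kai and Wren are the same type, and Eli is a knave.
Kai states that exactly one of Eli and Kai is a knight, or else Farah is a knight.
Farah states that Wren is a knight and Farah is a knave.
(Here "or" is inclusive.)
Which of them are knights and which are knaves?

Knights: Kai. Knaves: Eli, Wren, and Farah.

Suppose Eli is a knight. Then Eli's statement "Eli and Farah are not the same type" would have to be true. Checking the 8 ways to assign the others, none is consistent with every speaker.
(For instance, with Wren=knave, Kai=knight, Farah=knave, Kai's claim "exactly one of Eli and Kai is a knight, or else Farah is a knight" comes out false where it would need to be true.)
So Eli must be a knave, making "Eli and Farah are not the same type" false. Taking Eli=knave, Wren=knave, Kai=knight, Farah=knave, each remaining statement checks out:
  Wren (knave): "Kai and Wren are the same type, and Eli is a knave" — false. ✓
  Kai (knight): "exactly one of Eli and Kai is a knight, or else Farah is a knight" — true. ✓
  Farah (knave): "Wren is a knight and Farah is a knave" — false. ✓
This is the unique consistent assignment.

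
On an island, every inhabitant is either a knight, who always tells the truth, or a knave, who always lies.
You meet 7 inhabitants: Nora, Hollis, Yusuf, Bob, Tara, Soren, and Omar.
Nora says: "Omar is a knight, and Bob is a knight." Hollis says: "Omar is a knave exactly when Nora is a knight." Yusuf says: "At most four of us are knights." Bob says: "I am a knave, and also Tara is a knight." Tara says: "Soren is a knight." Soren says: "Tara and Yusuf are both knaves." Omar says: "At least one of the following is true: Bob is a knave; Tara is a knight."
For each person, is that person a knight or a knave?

Nora is a knave, Hollis is a knight, Yusuf is a knight, Bob is a knave, Tara is a knave, Soren is a knave, and Omar is a knight.

As a knave, Nora's statement "Omar is a knight, and Bob is a knight" should be false; it is.
As a knight, Hollis's statement "Omar is a knave exactly when Nora is a knight" should be true; it is.
As a knight, Yusuf's statement "at most four of us are knights" should be true; it is.
Bob (knave): "I am a knave, and also Tara is a knight" — false. ✓
Tara is a knave, so "Soren is a knight" must be false — and it is.
Since Soren is a knave, "Tara and Yusuf are both knaves" needs to be false, which holds.
Omar is a knight, so "at least one of the following is true: Bob is a knave; Tara is a knight" must be true — and it is.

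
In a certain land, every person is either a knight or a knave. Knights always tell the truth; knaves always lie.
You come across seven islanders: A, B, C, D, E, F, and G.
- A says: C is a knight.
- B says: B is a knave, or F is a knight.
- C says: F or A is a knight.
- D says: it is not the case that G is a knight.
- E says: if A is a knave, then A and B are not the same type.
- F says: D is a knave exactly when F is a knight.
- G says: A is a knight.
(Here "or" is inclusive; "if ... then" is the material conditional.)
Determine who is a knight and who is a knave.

Knights: A, B, C, E, F, and G. Knaves: D.

A is a knight, and the claim "C is a knight" is indeed true.
B is a knight, so "B is a knave, or F is a knight" must be true — and it is.
C is a knight, and the claim "F or A is a knight" is indeed true.
D is a knave, and the claim "it is not the case that G is a knight" is indeed false.
E (knight): "if A is a knave, then A and B are not the same type" — true. ✓
F is a knight, and the claim "D is a knave exactly when F is a knight" is indeed true.
As a knight, G's statement "A is a knight" should be true; it is.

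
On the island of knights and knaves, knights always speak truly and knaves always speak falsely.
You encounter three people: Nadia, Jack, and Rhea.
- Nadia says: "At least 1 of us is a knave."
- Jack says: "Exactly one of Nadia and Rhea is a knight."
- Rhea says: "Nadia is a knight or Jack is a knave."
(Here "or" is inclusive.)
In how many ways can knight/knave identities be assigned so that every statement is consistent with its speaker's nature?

Consistent assignments:
  Nadia=knight, Jack=knave, Rhea=knight

1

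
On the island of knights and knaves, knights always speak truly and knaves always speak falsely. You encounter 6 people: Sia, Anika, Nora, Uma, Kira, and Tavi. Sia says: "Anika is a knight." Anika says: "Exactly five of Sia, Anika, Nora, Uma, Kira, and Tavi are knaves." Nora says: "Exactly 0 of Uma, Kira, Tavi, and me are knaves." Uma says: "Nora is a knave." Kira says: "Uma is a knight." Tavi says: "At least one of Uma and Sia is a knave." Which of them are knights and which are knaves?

Sia is a knave, Anika is a knave, Nora is a knave, Uma is a knight, Kira is a knight, and Tavi is a knight.

As a knave, Sia's statement "Anika is a knight" should be False; it is.
Anika is a knave, and the claim "exactly five of Sia, Anika, Nora, Uma, Kira, and Tavi are knaves" is indeed False.
Nora (knave): "exactly 0 of Uma, Kira, Tavi, and me are knaves" — False. ✓
As a knight, Uma's statement "Nora is a knave" should be true; it is.
Since Kira is a knight, "Uma is a knight" needs to be true, which holds.
As a knight, Tavi's statement "at least one of Uma and Sia is a knave" should be true; it is.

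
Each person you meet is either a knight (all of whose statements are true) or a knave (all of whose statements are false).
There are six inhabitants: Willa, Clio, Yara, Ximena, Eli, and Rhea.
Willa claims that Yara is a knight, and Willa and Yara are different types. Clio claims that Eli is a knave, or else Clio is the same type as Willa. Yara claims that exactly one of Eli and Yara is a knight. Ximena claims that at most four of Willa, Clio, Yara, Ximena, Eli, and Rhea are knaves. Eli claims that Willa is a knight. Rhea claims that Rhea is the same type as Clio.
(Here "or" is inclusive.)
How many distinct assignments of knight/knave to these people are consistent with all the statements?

3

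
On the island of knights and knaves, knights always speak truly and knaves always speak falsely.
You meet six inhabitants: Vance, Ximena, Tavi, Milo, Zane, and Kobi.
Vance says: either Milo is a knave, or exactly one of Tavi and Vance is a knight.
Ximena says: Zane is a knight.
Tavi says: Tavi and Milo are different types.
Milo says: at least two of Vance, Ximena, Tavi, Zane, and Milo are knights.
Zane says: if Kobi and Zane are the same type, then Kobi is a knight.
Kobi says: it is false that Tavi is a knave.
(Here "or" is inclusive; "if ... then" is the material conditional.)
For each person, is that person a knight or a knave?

Vance is a knight, Ximena is a knave, Tavi is a knave, Milo is a knave, Zane is a knave, and Kobi is a knave.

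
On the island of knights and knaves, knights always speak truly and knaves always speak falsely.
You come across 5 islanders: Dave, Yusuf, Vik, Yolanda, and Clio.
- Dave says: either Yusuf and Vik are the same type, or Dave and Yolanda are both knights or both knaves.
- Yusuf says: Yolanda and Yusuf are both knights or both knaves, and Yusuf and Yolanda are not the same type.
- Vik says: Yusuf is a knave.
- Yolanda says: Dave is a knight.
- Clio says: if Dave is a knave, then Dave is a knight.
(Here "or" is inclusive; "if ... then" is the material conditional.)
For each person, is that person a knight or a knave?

Dave (knight): "either Yusuf and Vik are the same type, or Dave and Yolanda are both knights or both knaves" — True. ✓
As a knave, Yusuf's statement "Yolanda and Yusuf are both knights or both knaves, and Yusuf and Yolanda are not the same type" should be False; it is.
Vik (knight): "Yusuf is a knave" — True. ✓
As a knight, Yolanda's statement "Dave is a knight" should be True; it is.
Since Clio is a knight, "if Dave is a knave, then Dave is a knight" needs to be True, which holds.

Dave is a knight, Yusuf is a knave, Vik is a knight, Yolanda is a knight, and Clio is a knight.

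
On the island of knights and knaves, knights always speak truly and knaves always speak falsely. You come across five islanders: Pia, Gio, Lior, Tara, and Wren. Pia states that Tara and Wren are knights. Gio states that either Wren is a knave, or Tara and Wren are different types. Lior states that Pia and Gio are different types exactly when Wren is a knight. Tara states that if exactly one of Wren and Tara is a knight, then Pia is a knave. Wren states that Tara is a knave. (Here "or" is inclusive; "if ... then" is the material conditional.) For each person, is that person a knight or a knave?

Suppose Pia is a knight. Then Pia's statement "Tara and Wren are knights" would have to be true. Checking the 16 ways to assign the others, none is consistent with every speaker.
(For instance, with Gio=knight, Lior=knave, Tara=knight, Wren=knave, Pia's claim "Tara and Wren are knights" comes out false where it would need to be true.)
So Pia must be a knave, making "Tara and Wren are knights" false. Taking Pia=knave, Gio=knight, Lior=knave, Tara=knight, Wren=knave, each remaining statement checks out:
  Gio (knight): "either Wren is a knave, or Tara and Wren are different types" — true. ✓
  Lior (knave): "Pia and Gio are different types exactly when Wren is a knight" — false. ✓
  Tara (knight): "if exactly one of Wren and Tara is a knight, then Pia is a knave" — true. ✓
  Wren (knave): "Tara is a knave" — false. ✓
This is the unique consistent assignment.

Knights: Gio and Tara. Knaves: Pia, Lior, and Wren.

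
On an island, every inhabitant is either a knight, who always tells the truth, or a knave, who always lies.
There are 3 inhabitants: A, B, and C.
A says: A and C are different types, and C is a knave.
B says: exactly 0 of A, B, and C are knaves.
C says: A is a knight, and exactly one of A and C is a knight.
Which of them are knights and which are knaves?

A is a knave, B is a knave, and C is a knave.

Suppose A is a knight. Then A's statement "A and C are different types, and C is a knave" would have to be true. Checking the 4 ways to assign the others, none is consistent with every speaker.
(For instance, with B=knave, C=knave, C's claim "A is a knight, and exactly one of A and C is a knight" comes out true where it would need to be false.)
So A must be a knave, making "A and C are different types, and C is a knave" false. Taking A=knave, B=knave, C=knave, each remaining statement checks out:
  B (knave): "exactly 0 of A, B, and C are knaves" — false. ✓
  C (knave): "A is a knight, and exactly one of A and C is a knight" — false. ✓
This is the unique consistent assignment.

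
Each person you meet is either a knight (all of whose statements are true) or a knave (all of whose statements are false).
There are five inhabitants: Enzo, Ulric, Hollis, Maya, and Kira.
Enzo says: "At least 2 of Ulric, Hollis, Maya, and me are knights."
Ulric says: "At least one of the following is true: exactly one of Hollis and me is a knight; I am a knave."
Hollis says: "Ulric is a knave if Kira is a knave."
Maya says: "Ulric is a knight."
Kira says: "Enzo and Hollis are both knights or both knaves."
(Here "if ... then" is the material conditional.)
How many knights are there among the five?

3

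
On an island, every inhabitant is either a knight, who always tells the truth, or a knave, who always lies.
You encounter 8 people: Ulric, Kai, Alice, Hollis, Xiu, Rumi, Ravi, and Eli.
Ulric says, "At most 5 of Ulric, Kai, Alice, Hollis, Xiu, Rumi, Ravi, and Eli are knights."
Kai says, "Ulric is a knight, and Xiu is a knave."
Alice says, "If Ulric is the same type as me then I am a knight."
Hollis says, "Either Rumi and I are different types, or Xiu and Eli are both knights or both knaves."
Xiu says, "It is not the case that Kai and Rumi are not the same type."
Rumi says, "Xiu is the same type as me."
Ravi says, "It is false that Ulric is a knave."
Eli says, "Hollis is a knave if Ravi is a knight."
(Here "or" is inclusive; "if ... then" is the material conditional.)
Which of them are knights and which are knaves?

Knights: Ulric, Alice, Hollis, Xiu, and Ravi. Knaves: Kai, Rumi, and Eli.

Ulric is a knight; "at most 5 of Ulric, Kai, Alice, Hollis, Xiu, Rumi, Ravi, and Eli are knights" is true, as required.
Kai is a knave, so "Ulric is a knight, and Xiu is a knave" must be False — and it is.
Alice is a knight; "if Ulric is the same type as me then I am a knight" is true, as required.
As a knight, Hollis's statement "either Rumi and I are different types, or Xiu and Eli are both knights or both knaves" should be true; it is.
As a knight, Xiu's statement "it is not the case that Kai and Rumi are not the same type" should be true; it is.
Since Rumi is a knave, "Xiu is the same type as me" needs to be False, which holds.
Ravi is a knight, and the claim "it is false that Ulric is a knave" is indeed true.
Eli is a knave; "Hollis is a knave if Ravi is a knight" is False, as required.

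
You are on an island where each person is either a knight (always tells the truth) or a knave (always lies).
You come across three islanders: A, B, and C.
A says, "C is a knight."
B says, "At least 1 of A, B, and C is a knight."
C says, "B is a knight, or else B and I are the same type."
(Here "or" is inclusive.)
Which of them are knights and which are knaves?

Suppose A is a knave. Then A's statement "C is a knight" would have to be false. Checking the 4 ways to assign the others, none is consistent with every speaker.
(For instance, with B=knight, C=knight, A's claim "C is a knight" comes out true where it would need to be false.)
So A must be a knight, making "C is a knight" true. Taking A=knight, B=knight, C=knight, each remaining statement checks out:
  B (knight): "at least 1 of A, B, and C is a knight" — true. ✓
  C (knight): "B is a knight, or else B and I are the same type" — true. ✓
This is the unique consistent assignment.

A is a knight, B is a knight, and C is a knight.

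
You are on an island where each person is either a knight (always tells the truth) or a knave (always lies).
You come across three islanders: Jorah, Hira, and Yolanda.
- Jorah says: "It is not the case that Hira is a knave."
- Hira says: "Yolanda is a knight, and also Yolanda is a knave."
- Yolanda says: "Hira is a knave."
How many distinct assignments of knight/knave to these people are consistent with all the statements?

1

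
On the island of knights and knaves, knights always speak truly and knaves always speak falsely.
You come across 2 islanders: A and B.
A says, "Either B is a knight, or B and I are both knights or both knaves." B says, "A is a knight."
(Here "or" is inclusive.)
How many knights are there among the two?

The unique consistent assignment is A=knight, B=knight.
That has 2 knights.

2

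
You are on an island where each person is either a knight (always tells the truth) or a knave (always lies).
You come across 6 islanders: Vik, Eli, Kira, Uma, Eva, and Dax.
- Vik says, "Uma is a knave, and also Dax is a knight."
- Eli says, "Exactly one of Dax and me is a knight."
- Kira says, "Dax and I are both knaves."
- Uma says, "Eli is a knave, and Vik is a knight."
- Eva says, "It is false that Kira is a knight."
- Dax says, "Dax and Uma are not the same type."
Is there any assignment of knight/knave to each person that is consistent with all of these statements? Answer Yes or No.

No

Checking all 64 assignments, each has at least one speaker whose statement's truth value contradicts their type.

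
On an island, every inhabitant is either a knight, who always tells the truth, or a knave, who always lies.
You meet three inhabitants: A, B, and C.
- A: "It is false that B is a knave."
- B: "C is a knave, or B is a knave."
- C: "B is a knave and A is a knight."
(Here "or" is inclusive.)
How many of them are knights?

2

The unique consistent assignment is A=knight, B=knight, C=knave.
That has 2 knights.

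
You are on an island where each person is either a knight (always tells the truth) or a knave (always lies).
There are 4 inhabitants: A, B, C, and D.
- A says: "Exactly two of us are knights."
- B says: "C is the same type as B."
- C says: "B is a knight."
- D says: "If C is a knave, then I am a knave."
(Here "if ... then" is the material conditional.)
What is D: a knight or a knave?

D is a knight.

Consistent assignments: {A=knave, B=knight, C=knight, D=knight}
In every consistent assignment, D is a knight.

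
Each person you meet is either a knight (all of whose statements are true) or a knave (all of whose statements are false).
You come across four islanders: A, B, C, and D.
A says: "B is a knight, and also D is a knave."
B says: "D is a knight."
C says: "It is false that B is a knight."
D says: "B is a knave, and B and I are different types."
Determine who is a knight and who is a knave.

A is a knave, B is a knave, C is a knight, and D is a knave.

A is a knave; "B is a knight, and also D is a knave" is false, as required.
B is a knave, so "D is a knight" must be false — and it is.
C is a knight; "it is false that B is a knight" is true, as required.
D is a knave, and the claim "B is a knave, and B and I are different types" is indeed false.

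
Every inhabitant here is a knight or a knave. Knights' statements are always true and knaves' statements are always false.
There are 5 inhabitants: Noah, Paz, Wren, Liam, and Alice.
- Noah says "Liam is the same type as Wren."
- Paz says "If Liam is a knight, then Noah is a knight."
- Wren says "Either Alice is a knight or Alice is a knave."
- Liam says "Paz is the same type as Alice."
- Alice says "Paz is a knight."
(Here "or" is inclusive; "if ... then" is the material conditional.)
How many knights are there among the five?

5

The unique consistent assignment is Noah=knight, Paz=knight, Wren=knight, Liam=knight, Alice=knight.
That has 5 knights.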